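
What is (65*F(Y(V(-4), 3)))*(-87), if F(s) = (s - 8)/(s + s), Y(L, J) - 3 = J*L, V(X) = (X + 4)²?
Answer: 9425/2 ≈ 4712.5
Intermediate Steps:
V(X) = (4 + X)²
Y(L, J) = 3 + J*L
F(s) = (-8 + s)/(2*s) (F(s) = (-8 + s)/((2*s)) = (-8 + s)*(1/(2*s)) = (-8 + s)/(2*s))
(65*F(Y(V(-4), 3)))*(-87) = (65*((-8 + (3 + 3*(4 - 4)²))/(2*(3 + 3*(4 - 4)²))))*(-87) = (65*((-8 + (3 + 3*0²))/(2*(3 + 3*0²))))*(-87) = (65*((-8 + (3 + 3*0))/(2*(3 + 3*0))))*(-87) = (65*((-8 + (3 + 0))/(2*(3 + 0))))*(-87) = (65*((½)*(-8 + 3)/3))*(-87) = (65*((½)*(⅓)*(-5)))*(-87) = (65*(-⅚))*(-87) = -325/6*(-87) = 9425/2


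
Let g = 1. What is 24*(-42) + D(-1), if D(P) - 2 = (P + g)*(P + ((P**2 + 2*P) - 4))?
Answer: -1006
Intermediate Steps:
D(P) = 2 + (1 + P)*(-4 + P**2 + 3*P) (D(P) = 2 + (P + 1)*(P + ((P**2 + 2*P) - 4)) = 2 + (1 + P)*(P + (-4 + P**2 + 2*P)) = 2 + (1 + P)*(-4 + P**2 + 3*P))
24*(-42) + D(-1) = 24*(-42) + (-2 + (-1)**3 - 1*(-1) + 4*(-1)**2) = -1008 + (-2 - 1 + 1 + 4*1) = -1008 + (-2 - 1 + 1 + 4) = -1008 + 2 = -1006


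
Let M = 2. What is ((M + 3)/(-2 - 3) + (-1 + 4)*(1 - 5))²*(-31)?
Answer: -5239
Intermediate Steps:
((M + 3)/(-2 - 3) + (-1 + 4)*(1 - 5))²*(-31) = ((2 + 3)/(-2 - 3) + (-1 + 4)*(1 - 5))²*(-31) = (5/(-5) + 3*(-4))²*(-31) = (5*(-⅕) - 12)²*(-31) = (-1 - 12)²*(-31) = (-13)²*(-31) = 169*(-31) = -5239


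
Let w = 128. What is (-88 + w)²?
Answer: 1600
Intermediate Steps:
(-88 + w)² = (-88 + 128)² = 40² = 1600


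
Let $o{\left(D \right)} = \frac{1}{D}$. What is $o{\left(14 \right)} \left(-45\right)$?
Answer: $- \frac{45}{14} \approx -3.2143$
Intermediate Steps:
$o{\left(14 \right)} \left(-45\right) = \frac{1}{14} \left(-45\right) = - \frac{45}{14}$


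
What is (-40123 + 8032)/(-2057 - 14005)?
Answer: 10697/5354 ≈ 1.9979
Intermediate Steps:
(-40123 + 8032)/(-2057 - 14005) = -32091/(-16062) = -32091*(-1/16062) = 10697/5354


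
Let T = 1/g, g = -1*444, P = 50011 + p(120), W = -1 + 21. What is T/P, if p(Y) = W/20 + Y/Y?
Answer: -1/22205772 ≈ -4.5033e-8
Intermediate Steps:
W = 20
p(Y) = 2 (p(Y) = 20/20 + Y/Y = 20*(1/20) + 1 = 1 + 1 = 2)
P = 50013 (P = 50011 + 2 = 50013)
g = -444
T = -1/444 (T = 1/(-444) = -1/444 ≈ -0.0022523)
T/P = -1/444/50013 = -1/444*1/50013 = -1/22205772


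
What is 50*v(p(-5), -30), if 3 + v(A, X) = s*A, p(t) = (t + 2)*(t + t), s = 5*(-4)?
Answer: -30150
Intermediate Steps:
s = -20
p(t) = 2*t*(2 + t) (p(t) = (2 + t)*(2*t) = 2*t*(2 + t))
v(A, X) = -3 - 20*A
50*v(p(-5), -30) = 50*(-3 - 40*(-5)*(2 - 5)) = 50*(-3 - 40*(-5)*(-3)) = 50*(-3 - 20*30) = 50*(-3 - 600) = 50*(-603) = -30150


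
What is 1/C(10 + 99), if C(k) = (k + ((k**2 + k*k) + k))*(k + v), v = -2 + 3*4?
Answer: 1/2853620 ≈ 3.5043e-7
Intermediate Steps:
v = 10 (v = -2 + 12 = 10)
C(k) = (10 + k)*(2*k + 2*k**2) (C(k) = (k + ((k**2 + k*k) + k))*(k + 10) = (k + ((k**2 + k**2) + k))*(10 + k) = (k + (2*k**2 + k))*(10 + k) = (k + (k + 2*k**2))*(10 + k) = (2*k + 2*k**2)*(10 + k) = (10 + k)*(2*k + 2*k**2))
1/C(10 + 99) = 1/(2*(10 + 99)*(10 + (10 + 99)**2 + 11*(10 + 99))) = 1/(2*109*(10 + 109**2 + 11*109)) = 1/(2*109*(10 + 11881 + 1199)) = 1/(2*109*13090) = 1/2853620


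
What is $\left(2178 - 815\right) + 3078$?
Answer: $4441$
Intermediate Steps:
$\left(2178 - 815\right) + 3078 = 1363 + 3078 = 4441$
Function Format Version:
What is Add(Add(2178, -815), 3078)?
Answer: 4441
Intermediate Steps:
Add(Add(2178, -815), 3078) = Add(1363, 3078) = 4441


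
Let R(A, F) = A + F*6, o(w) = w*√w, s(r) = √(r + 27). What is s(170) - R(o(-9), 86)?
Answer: -516 + √197 + 27*I ≈ -501.96 + 27.0*I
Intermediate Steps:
s(r) = √(27 + r)
o(w) = w^(3/2)
R(A, F) = A + 6*F
s(170) - R(o(-9), 86) = √(27 + 170) - ((-9)^(3/2) + 6*86) = √197 - (-27*I + 516) = √197 - (516 - 27*I) = √197 + (-516 + 27*I) = -516 + √197 + 27*I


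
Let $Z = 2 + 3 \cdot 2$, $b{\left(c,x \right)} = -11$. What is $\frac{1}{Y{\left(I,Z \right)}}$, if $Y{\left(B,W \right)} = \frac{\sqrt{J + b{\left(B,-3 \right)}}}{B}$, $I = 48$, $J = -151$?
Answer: $- \frac{8 i \sqrt{2}}{3} \approx - 3.7712 i$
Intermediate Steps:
$Z = 8$ ($Z = 2 + 6 = 8$)
$Y{\left(B,W \right)} = \frac{9 i \sqrt{2}}{B}$ ($Y{\left(B,W \right)} = \frac{\sqrt{-151 - 11}}{B} = \frac{\sqrt{-162}}{B} = \frac{9 i \sqrt{2}}{B}$)
$\frac{1}{Y{\left(I,Z \right)}} = \frac{1}{9 i \sqrt{2} \cdot \frac{1}{48}} = \frac{1}{\frac{3}{16} i \sqrt{2}} = - \frac{8 i \sqrt{2}}{3}$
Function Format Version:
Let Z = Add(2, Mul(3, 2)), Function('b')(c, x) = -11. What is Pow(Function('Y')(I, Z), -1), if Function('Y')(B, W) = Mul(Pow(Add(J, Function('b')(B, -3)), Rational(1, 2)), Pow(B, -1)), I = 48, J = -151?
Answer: Mul(Rational(-8, 3), I, Pow(2, Rational(1, 2))) ≈ Mul(-3.7712, I)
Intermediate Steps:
Z = 8 (Z = Add(2, 6) = 8)
Function('Y')(B, W) = Mul(9, I, Pow(2, Rational(1, 2)), Pow(B, -1)) (Function('Y')(B, W) = Mul(Pow(Add(-151, -11), Rational(1, 2)), Pow(B, -1)) = Mul(Pow(-162, Rational(1, 2)), Pow(B, -1)) = Mul(Mul(9, I, Pow(2, Rational(1, 2))), Pow(B, -1)) = Mul(9, I, Pow(2, Rational(1, 2)), Pow(B, -1)))
Pow(Function('Y')(I, Z), -1) = Pow(Mul(9, I, Pow(2, Rational(1, 2)), Pow(48, -1)), -1) = Pow(Mul(9, I, Pow(2, Rational(1, 2)), Rational(1, 48)), -1) = Pow(Mul(Rational(3, 16), I, Pow(2, Rational(1, 2))), -1) = Mul(Rational(-8, 3), I, Pow(2, Rational(1, 2)))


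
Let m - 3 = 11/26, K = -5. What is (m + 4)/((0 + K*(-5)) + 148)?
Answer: 193/4498 ≈ 0.042908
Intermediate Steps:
m = 89/26 (m = 3 + 11/26 = 89/26 ≈ 3.4231)
(m + 4)/((0 + K*(-5)) + 148) = (89/26 + 4)/((0 - 5*(-5)) + 148) = (193/26)/((0 + 25) + 148) = (193/26)/(25 + 148) = (193/26)/173 = (1/173)*(193/26) = 193/4498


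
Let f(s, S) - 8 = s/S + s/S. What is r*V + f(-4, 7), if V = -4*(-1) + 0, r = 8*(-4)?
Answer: -848/7 ≈ -121.14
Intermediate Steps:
r = -32
f(s, S) = 8 + 2*s/S (f(s, S) = 8 + (s/S + s/S) = 8 + 2*s/S)
V = 4 (V = 4 + 0 = 4)
r*V + f(-4, 7) = -32*4 + (8 + 2*(-4)/7) = -128 + (8 + 2*(-4)*(⅐)) = -128 + (8 - 8/7) = -128 + 48/7 = -848/7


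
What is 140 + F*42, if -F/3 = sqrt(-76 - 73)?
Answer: 140 - 126*I*sqrt(149) ≈ 140.0 - 1538.0*I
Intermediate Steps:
F = -3*I*sqrt(149) (F = -3*sqrt(-76 - 73) = -3*I*sqrt(149) ≈ -36.62*I)
140 + F*42 = 140 - 3*I*sqrt(149)*42 = 140 - 126*I*sqrt(149)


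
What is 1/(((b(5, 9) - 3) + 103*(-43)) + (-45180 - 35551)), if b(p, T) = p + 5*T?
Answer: -1/85113 ≈ -1.1749e-5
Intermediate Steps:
1/(((b(5, 9) - 3) + 103*(-43)) + (-45180 - 35551)) = 1/((((5 + 5*9) - 3) + 103*(-43)) + (-45180 - 35551)) = 1/((((5 + 45) - 3) - 4429) - 80731) = 1/(((50 - 3) - 4429) - 80731) = 1/((47 - 4429) - 80731) = 1/(-4382 - 80731) = 1/(-85113) = -1/85113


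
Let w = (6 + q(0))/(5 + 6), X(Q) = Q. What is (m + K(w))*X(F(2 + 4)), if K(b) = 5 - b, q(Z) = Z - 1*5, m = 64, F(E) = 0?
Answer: 0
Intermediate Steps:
q(Z) = -5 + Z (q(Z) = Z - 5 = -5 + Z)
w = 1/11 (w = (6 + (-5 + 0))/(5 + 6) = (6 - 5)/11 = 1*(1/11) = 1/11 ≈ 0.090909)
(m + K(w))*X(F(2 + 4)) = (64 + (5 - 1*1/11))*0 = (64 + (5 - 1/11))*0 = (64 + 54/11)*0 = (758/11)*0 = 0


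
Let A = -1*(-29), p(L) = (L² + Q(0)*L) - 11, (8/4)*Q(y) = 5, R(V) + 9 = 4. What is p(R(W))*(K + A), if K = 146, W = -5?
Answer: 525/2 ≈ 262.50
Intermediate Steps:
R(V) = -5 (R(V) = -9 + 4 = -5)
Q(y) = 5/2 (Q(y) = (½)*5 = 5/2)
p(L) = -11 + L² + 5*L/2 (p(L) = (L² + 5*L/2) - 11 = -11 + L² + 5*L/2)
A = 29
p(R(W))*(K + A) = (-11 + (-5)² + (5/2)*(-5))*(146 + 29) = (-11 + 25 - 25/2)*175 = (3/2)*175 = 525/2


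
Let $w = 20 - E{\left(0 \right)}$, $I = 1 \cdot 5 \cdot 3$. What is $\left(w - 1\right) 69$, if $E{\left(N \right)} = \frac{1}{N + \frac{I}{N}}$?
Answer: $1311$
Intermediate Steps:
$I = 15$ ($I = 5 \cdot 3 = 15$)
$E{\left(N \right)} = \frac{1}{N + \frac{15}{N}}$
$w = 20$ ($w = 20 - \frac{0}{15 + 0^{2}} = 20 - \frac{0}{15 + 0} = 20 - \frac{0}{15} = 20 - 0 \cdot \frac{1}{15} = 20 - 0 = 20 + 0 = 20$)
$\left(w - 1\right) 69 = \left(20 - 1\right) 69 = 19 \cdot 69 = 1311$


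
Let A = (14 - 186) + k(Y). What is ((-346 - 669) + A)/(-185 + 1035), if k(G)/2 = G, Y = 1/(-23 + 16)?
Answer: -8311/5950 ≈ -1.3968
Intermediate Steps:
Y = -⅐ (Y = 1/(-7) = -⅐ ≈ -0.14286)
k(G) = 2*G
A = -1206/7 (A = (14 - 186) + 2*(-⅐) = -172 - 2/7 = -1206/7 ≈ -172.29)
((-346 - 669) + A)/(-185 + 1035) = ((-346 - 669) - 1206/7)/(-185 + 1035) = (-1015 - 1206/7)/850 = (1/850)*(-8311/7) = -8311/5950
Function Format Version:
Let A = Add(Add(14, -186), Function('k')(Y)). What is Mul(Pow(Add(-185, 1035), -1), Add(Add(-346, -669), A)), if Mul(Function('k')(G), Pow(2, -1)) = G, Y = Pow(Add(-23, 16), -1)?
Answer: Rational(-8311, 5950) ≈ -1.3968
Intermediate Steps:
Y = Rational(-1, 7) (Y = Pow(-7, -1) = Rational(-1, 7) ≈ -0.14286)
Function('k')(G) = Mul(2, G)
A = Rational(-1206, 7) (A = Add(Add(14, -186), Mul(2, Rational(-1, 7))) = Add(-172, Rational(-2, 7)) = Rational(-1206, 7) ≈ -172.29)
Mul(Pow(Add(-185, 1035), -1), Add(Add(-346, -669), A)) = Mul(Pow(Add(-185, 1035), -1), Add(Add(-346, -669), Rational(-1206, 7))) = Mul(Pow(850, -1), Add(-1015, Rational(-1206, 7))) = Mul(Rational(1, 850), Rational(-8311, 7)) = Rational(-8311, 5950)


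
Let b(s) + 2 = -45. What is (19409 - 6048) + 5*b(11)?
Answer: 13126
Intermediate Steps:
b(s) = -47 (b(s) = -2 - 45 = -47)
(19409 - 6048) + 5*b(11) = (19409 - 6048) + 5*(-47) = 13361 - 235 = 13126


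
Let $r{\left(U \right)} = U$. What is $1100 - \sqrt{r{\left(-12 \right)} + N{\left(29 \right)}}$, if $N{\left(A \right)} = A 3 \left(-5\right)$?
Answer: $1100 - i \sqrt{447} \approx 1100.0 - 21.142 i$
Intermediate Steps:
$N{\left(A \right)} = - 15 A$ ($N{\left(A \right)} = 3 A \left(-5\right) = - 15 A$)
$1100 - \sqrt{r{\left(-12 \right)} + N{\left(29 \right)}} = 1100 - \sqrt{-12 - 435} = 1100 - \sqrt{-447} = 1100 - i \sqrt{447}$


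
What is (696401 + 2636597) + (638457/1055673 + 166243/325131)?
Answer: 127110223683739120/38136890907 ≈ 3.3330e+6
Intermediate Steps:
(696401 + 2636597) + (638457/1055673 + 166243/325131) = 3332998 + (638457*(1/1055673) + 166243*(1/325131)) = 3332998 + (212819/351891 + 166243/325131) = 3332998 + 42564489934/38136890907 = 127110223683739120/38136890907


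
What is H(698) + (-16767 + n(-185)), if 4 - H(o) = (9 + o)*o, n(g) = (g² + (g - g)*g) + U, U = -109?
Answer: -476133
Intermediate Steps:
n(g) = -109 + g² (n(g) = (g² + (g - g)*g) - 109 = (g² + 0*g) - 109 = (g² + 0) - 109 = g² - 109 = -109 + g²)
H(o) = 4 - o*(9 + o) (H(o) = 4 - (9 + o)*o = 4 - o*(9 + o))
H(698) + (-16767 + n(-185)) = (4 - 1*698² - 9*698) + (-16767 + (-109 + (-185)²)) = (4 - 1*487204 - 6282) + (-16767 + (-109 + 34225)) = (4 - 487204 - 6282) + (-16767 + 34116) = -493482 + 17349 = -476133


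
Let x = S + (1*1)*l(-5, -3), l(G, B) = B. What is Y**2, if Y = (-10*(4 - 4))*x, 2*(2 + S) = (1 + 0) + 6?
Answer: 0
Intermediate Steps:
S = 3/2 (S = -2 + ((1 + 0) + 6)/2 = -2 + (1 + 6)/2 = -2 + (1/2)*7 = -2 + 7/2 = 3/2 ≈ 1.5000)
x = -3/2 (x = 3/2 + (1*1)*(-3) = 3/2 + 1*(-3) = 3/2 - 3 = -3/2 ≈ -1.5000)
Y = 0 (Y = -10*(4 - 4)*(-3/2) = -10*0*(-3/2) = -5*0*(-3/2) = 0*(-3/2) = 0)
Y**2 = 0**2 = 0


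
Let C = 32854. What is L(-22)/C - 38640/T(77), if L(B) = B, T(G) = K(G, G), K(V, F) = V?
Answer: -90677161/180697 ≈ -501.82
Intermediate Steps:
T(G) = G
L(-22)/C - 38640/T(77) = -22/32854 - 38640/77 = -22*1/32854 - 38640*1/77 = -11/16427 - 5520/11 = -90677161/180697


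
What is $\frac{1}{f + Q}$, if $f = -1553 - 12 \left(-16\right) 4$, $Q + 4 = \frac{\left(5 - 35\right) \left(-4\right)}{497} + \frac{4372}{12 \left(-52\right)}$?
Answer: $- \frac{77532}{61697249} \approx -0.0012567$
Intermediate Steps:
$Q = - \frac{834629}{77532}$ ($Q = -4 + \left(\frac{\left(5 - 35\right) \left(-4\right)}{497} + \frac{4372}{12 \left(-52\right)}\right) = -4 + \left(\left(-30\right) \left(-4\right) \frac{1}{497} + \frac{4372}{-624}\right) = -4 + \left(120 \cdot \frac{1}{497} + 4372 \left(- \frac{1}{624}\right)\right) = -4 + \left(\frac{120}{497} - \frac{1093}{156}\right) = -4 - \frac{524501}{77532} = - \frac{834629}{77532} \approx -10.765$)
$f = -785$ ($f = -1553 - \left(-192\right) 4 = -1553 - -768 = -1553 + 768 = -785$)
$\frac{1}{f + Q} = \frac{1}{-785 - \frac{834629}{77532}} = \frac{1}{- \frac{61697249}{77532}} = - \frac{77532}{61697249}$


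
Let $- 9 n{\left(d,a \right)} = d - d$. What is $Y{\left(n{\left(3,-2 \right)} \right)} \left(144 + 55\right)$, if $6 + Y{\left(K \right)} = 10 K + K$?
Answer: $-1194$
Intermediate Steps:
$n{\left(d,a \right)} = 0$ ($n{\left(d,a \right)} = - \frac{d - d}{9} = \left(- \frac{1}{9}\right) 0 = 0$)
$Y{\left(K \right)} = -6 + 11 K$ ($Y{\left(K \right)} = -6 + \left(10 K + K\right) = -6 + 11 K$)
$Y{\left(n{\left(3,-2 \right)} \right)} \left(144 + 55\right) = \left(-6 + 11 \cdot 0\right) \left(144 + 55\right) = \left(-6 + 0\right) 199 = \left(-6\right) 199 = -1194$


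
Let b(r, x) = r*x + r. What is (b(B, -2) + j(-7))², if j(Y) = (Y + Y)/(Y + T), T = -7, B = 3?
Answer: 4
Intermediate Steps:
b(r, x) = r + r*x
j(Y) = 2*Y/(-7 + Y) (j(Y) = (Y + Y)/(Y - 7) = (2*Y)/(-7 + Y) = 2*Y/(-7 + Y))
(b(B, -2) + j(-7))² = (3*(1 - 2) + 2*(-7)/(-7 - 7))² = (3*(-1) + 2*(-7)/(-14))² = (-3 + 2*(-7)*(-1/14))² = (-3 + 1)² = (-2)² = 4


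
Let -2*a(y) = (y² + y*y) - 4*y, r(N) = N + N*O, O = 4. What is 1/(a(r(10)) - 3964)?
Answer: -1/6364 ≈ -0.00015713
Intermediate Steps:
r(N) = 5*N (r(N) = N + N*4 = N + 4*N = 5*N)
a(y) = -y² + 2*y (a(y) = -((y² + y*y) - 4*y)/2 = -((y² + y²) - 4*y)/2 = -(2*y² - 4*y)/2 = -(-4*y + 2*y²)/2 = -y² + 2*y)
1/(a(r(10)) - 3964) = 1/((5*10)*(2 - 5*10) - 3964) = 1/(50*(2 - 1*50) - 3964) = 1/(50*(2 - 50) - 3964) = 1/(50*(-48) - 3964) = 1/(-2400 - 3964) = 1/(-6364) = -1/6364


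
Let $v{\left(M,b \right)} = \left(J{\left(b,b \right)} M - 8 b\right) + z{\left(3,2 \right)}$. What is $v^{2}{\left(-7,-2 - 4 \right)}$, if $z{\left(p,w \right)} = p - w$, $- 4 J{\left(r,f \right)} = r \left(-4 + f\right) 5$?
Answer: $329476$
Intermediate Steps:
$J{\left(r,f \right)} = - \frac{5 r \left(-4 + f\right)}{4}$ ($J{\left(r,f \right)} = - \frac{r \left(-4 + f\right) 5}{4} = - \frac{5 r \left(-4 + f\right)}{4}$)
$v{\left(M,b \right)} = 1 - 8 b + \frac{5 M b \left(4 - b\right)}{4}$ ($v{\left(M,b \right)} = \left(\frac{5 b \left(4 - b\right)}{4} M - 8 b\right) + \left(3 - 2\right) = \left(\frac{5 M b \left(4 - b\right)}{4} - 8 b\right) + \left(3 - 2\right) = \left(- 8 b + \frac{5 M b \left(4 - b\right)}{4}\right) + 1 = 1 - 8 b + \frac{5 M b \left(4 - b\right)}{4}$)
$v^{2}{\left(-7,-2 - 4 \right)} = \left(1 - 8 \left(-2 - 4\right) - - \frac{35 \left(-2 - 4\right) \left(-4 - 6\right)}{4}\right)^{2} = \left(1 - -48 - \left(- \frac{35}{4}\right) \left(-6\right) \left(-4 - 6\right)\right)^{2} = \left(1 + 48 - \left(- \frac{35}{4}\right) \left(-6\right) \left(-10\right)\right)^{2} = \left(1 + 48 + 525\right)^{2} = 574^{2} = 329476$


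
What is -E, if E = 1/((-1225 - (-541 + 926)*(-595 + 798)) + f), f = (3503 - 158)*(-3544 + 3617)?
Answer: -1/164805 ≈ -6.0678e-6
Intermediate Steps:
f = 244185 (f = 3345*73 = 244185)
E = 1/164805 (E = 1/((-1225 - (-541 + 926)*(-595 + 798)) + 244185) = 1/((-1225 - 385*203) + 244185) = 1/((-1225 - 1*78155) + 244185) = 1/((-1225 - 78155) + 244185) = 1/(-79380 + 244185) = 1/164805 ≈ 6.0678e-6)
-E = -1*1/164805 = -1/164805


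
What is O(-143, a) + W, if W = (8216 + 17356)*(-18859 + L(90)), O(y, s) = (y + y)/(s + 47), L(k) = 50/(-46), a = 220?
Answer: -2961743778746/6141 ≈ -4.8229e+8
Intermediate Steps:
L(k) = -25/23 (L(k) = 50*(-1/46) = -25/23)
O(y, s) = 2*y/(47 + s) (O(y, s) = (2*y)/(47 + s) = 2*y/(47 + s))
W = -11092673304/23 (W = (8216 + 17356)*(-18859 - 25/23) = 25572*(-433782/23) = -11092673304/23 ≈ -4.8229e+8)
O(-143, a) + W = 2*(-143)/(47 + 220) - 11092673304/23 = 2*(-143)/267 - 11092673304/23 = 2*(-143)*(1/267) - 11092673304/23 = -286/267 - 11092673304/23 = -2961743778746/6141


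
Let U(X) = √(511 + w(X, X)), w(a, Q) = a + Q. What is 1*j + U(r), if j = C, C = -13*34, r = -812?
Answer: -442 + I*√1113 ≈ -442.0 + 33.362*I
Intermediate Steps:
C = -442
j = -442
w(a, Q) = Q + a
U(X) = √(511 + 2*X) (U(X) = √(511 + (X + X)) = √(511 + 2*X))
1*j + U(r) = 1*(-442) + √(511 + 2*(-812)) = -442 + √(511 - 1624) = -442 + √(-1113) = -442 + I*√1113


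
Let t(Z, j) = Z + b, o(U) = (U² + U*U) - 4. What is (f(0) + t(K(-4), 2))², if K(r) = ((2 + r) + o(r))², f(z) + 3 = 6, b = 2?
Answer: 463761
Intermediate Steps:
f(z) = 3 (f(z) = -3 + 6 = 3)
o(U) = -4 + 2*U² (o(U) = (U² + U²) - 4 = 2*U² - 4 = -4 + 2*U²)
K(r) = (-2 + r + 2*r²)² (K(r) = ((2 + r) + (-4 + 2*r²))² = (-2 + r + 2*r²)²)
t(Z, j) = 2 + Z (t(Z, j) = Z + 2 = 2 + Z)
(f(0) + t(K(-4), 2))² = (3 + (2 + (-2 - 4 + 2*(-4)²)²))² = (3 + (2 + (-2 - 4 + 2*16)²))² = (3 + (2 + (-2 - 4 + 32)²))² = (3 + (2 + 26²))² = (3 + (2 + 676))² = (3 + 678)² = 681² = 463761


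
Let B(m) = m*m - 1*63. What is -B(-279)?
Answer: -77778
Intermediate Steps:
B(m) = -63 + m² (B(m) = m² - 63 = -63 + m²)
-B(-279) = -(-63 + (-279)²) = -(-63 + 77841) = -1*77778 = -77778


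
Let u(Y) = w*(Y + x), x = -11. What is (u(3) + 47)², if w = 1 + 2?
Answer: 529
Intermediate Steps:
w = 3
u(Y) = -33 + 3*Y (u(Y) = 3*(Y - 11) = 3*(-11 + Y) = -33 + 3*Y)
(u(3) + 47)² = ((-33 + 3*3) + 47)² = ((-33 + 9) + 47)² = (-24 + 47)² = 23² = 529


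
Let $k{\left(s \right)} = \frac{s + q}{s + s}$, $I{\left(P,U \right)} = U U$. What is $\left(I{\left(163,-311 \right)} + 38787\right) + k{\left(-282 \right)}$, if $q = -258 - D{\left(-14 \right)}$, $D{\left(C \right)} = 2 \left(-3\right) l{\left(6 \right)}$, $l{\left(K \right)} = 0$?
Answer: $\frac{6368921}{47} \approx 1.3551 \cdot 10^{5}$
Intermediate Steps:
$I{\left(P,U \right)} = U^{2}$
$D{\left(C \right)} = 0$ ($D{\left(C \right)} = 2 \left(-3\right) 0 = \left(-6\right) 0 = 0$)
$q = -258$ ($q = -258 - 0 = -258 + 0 = -258$)
$k{\left(s \right)} = \frac{-258 + s}{2 s}$ ($k{\left(s \right)} = \frac{s - 258}{s + s} = \frac{-258 + s}{2 s}$)
$\left(I{\left(163,-311 \right)} + 38787\right) + k{\left(-282 \right)} = \left(\left(-311\right)^{2} + 38787\right) + \frac{-258 - 282}{2 \left(-282\right)} = \left(96721 + 38787\right) + \frac{1}{2} \left(- \frac{1}{282}\right) \left(-540\right) = 135508 + \frac{45}{47} = \frac{6368921}{47}$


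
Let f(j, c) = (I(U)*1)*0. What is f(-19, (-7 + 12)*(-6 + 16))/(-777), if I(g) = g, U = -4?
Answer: 0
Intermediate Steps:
f(j, c) = 0 (f(j, c) = -4*1*0 = -4*0 = 0)
f(-19, (-7 + 12)*(-6 + 16))/(-777) = 0/(-777) = 0*(-1/777) = 0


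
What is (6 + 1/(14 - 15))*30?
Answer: 150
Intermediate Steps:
(6 + 1/(14 - 15))*30 = (6 + 1/(-1))*30 = (6 - 1)*30 = 5*30 = 150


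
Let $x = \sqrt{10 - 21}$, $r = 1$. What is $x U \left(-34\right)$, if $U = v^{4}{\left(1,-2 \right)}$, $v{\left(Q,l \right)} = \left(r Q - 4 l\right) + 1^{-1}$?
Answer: $- 340000 i \sqrt{11} \approx - 1.1277 \cdot 10^{6} i$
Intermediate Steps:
$x = i \sqrt{11}$ ($x = \sqrt{-11} = i \sqrt{11} \approx 3.3166 i$)
$v{\left(Q,l \right)} = 1 + Q - 4 l$ ($v{\left(Q,l \right)} = \left(1 Q - 4 l\right) + 1^{-1} = \left(Q - 4 l\right) + 1 = 1 + Q - 4 l$)
$U = 10000$ ($U = \left(1 + 1 - -8\right)^{4} = \left(1 + 1 + 8\right)^{4} = 10^{4} = 10000$)
$x U \left(-34\right) = i \sqrt{11} \cdot 10000 \left(-34\right) = 10000 i \sqrt{11} \left(-34\right) = - 340000 i \sqrt{11}$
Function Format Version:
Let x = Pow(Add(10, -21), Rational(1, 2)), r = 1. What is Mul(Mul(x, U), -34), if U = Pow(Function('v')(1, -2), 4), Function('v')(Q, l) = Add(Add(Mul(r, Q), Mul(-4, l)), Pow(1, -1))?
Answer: Mul(-340000, I, Pow(11, Rational(1, 2))) ≈ Mul(-1.1277e+6, I)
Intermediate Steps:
x = Mul(I, Pow(11, Rational(1, 2))) (x = Pow(-11, Rational(1, 2)) = Mul(I, Pow(11, Rational(1, 2))) ≈ Mul(3.3166, I))
Function('v')(Q, l) = Add(1, Q, Mul(-4, l)) (Function('v')(Q, l) = Add(Add(Mul(1, Q), Mul(-4, l)), Pow(1, -1)) = Add(Add(Q, Mul(-4, l)), 1) = Add(1, Q, Mul(-4, l)))
U = 10000 (U = Pow(Add(1, 1, Mul(-4, -2)), 4) = Pow(Add(1, 1, 8), 4) = Pow(10, 4) = 10000)
Mul(Mul(x, U), -34) = Mul(Mul(Mul(I, Pow(11, Rational(1, 2))), 10000), -34) = Mul(Mul(10000, I, Pow(11, Rational(1, 2))), -34) = Mul(-340000, I, Pow(11, Rational(1, 2)))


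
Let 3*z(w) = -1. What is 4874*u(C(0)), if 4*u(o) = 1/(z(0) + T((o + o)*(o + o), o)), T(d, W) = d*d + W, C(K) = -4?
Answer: 7311/24550 ≈ 0.29780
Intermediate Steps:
z(w) = -⅓ (z(w) = (⅓)*(-1) = -⅓)
T(d, W) = W + d² (T(d, W) = d² + W = W + d²)
u(o) = 1/(4*(-⅓ + o + 16*o⁴)) (u(o) = 1/(4*(-⅓ + (o + ((o + o)*(o + o))²))) = 1/(4*(-⅓ + (o + ((2*o)*(2*o))²))) = 1/(4*(-⅓ + (o + (4*o²)²))) = 1/(4*(-⅓ + (o + 16*o⁴))) = 1/(4*(-⅓ + o + 16*o⁴)))
4874*u(C(0)) = 4874*(3/(4*(-1 + 3*(-4) + 48*(-4)⁴))) = 4874*(3/(4*(-1 - 12 + 48*256))) = 4874*(3/(4*(-1 - 12 + 12288))) = 4874*((¾)/12275) = 4874*((¾)*(1/12275)) = 4874*(3/49100) = 7311/24550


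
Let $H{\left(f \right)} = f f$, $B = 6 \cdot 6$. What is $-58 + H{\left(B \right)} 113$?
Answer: $146390$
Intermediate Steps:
$B = 36$
$H{\left(f \right)} = f^{2}$
$-58 + H{\left(B \right)} 113 = -58 + 36^{2} \cdot 113 = -58 + 1296 \cdot 113 = -58 + 146448 = 146390$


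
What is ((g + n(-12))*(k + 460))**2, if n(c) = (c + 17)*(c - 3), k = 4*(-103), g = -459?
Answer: 656999424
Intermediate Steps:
k = -412
n(c) = (-3 + c)*(17 + c) (n(c) = (17 + c)*(-3 + c) = (-3 + c)*(17 + c))
((g + n(-12))*(k + 460))**2 = ((-459 + (-51 + (-12)**2 + 14*(-12)))*(-412 + 460))**2 = ((-459 + (-51 + 144 - 168))*48)**2 = ((-459 - 75)*48)**2 = (-534*48)**2 = (-25632)**2 = 656999424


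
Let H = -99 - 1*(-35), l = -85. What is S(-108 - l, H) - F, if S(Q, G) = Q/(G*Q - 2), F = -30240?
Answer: 44452777/1470 ≈ 30240.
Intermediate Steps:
H = -64 (H = -99 + 35 = -64)
S(Q, G) = Q/(-2 + G*Q)
S(-108 - l, H) - F = (-108 - 1*(-85))/(-2 - 64*(-108 - 1*(-85))) - 1*(-30240) = (-108 + 85)/(-2 - 64*(-108 + 85)) + 30240 = -23/(-2 - 64*(-23)) + 30240 = -23/(-2 + 1472) + 30240 = -23/1470 + 30240 = 44452777/1470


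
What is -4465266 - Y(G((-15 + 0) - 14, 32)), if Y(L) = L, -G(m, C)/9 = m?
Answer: -4465527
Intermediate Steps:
G(m, C) = -9*m
-4465266 - Y(G((-15 + 0) - 14, 32)) = -4465266 - (-9)*((-15 + 0) - 14) = -4465266 - (-9)*(-15 - 14) = -4465266 - (-9)*(-29) = -4465266 - 1*261 = -4465266 - 261 = -4465527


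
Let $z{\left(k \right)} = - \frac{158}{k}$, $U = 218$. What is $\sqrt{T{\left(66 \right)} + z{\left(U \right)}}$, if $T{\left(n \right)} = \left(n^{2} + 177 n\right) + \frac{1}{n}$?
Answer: $\frac{\sqrt{829988088798}}{7194} \approx 126.64$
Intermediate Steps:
$T{\left(n \right)} = \frac{1}{n} + n^{2} + 177 n$
$\sqrt{T{\left(66 \right)} + z{\left(U \right)}} = \sqrt{\frac{1 + 66^{2} \left(177 + 66\right)}{66} - \frac{158}{218}} = \sqrt{\frac{1 + 4356 \cdot 243}{66} - \frac{79}{109}} = \sqrt{\frac{1 + 1058508}{66} - \frac{79}{109}} = \sqrt{\frac{1}{66} \cdot 1058509 - \frac{79}{109}} = \sqrt{\frac{1058509}{66} - \frac{79}{109}} = \sqrt{\frac{115372267}{7194}} = \frac{\sqrt{829988088798}}{7194}$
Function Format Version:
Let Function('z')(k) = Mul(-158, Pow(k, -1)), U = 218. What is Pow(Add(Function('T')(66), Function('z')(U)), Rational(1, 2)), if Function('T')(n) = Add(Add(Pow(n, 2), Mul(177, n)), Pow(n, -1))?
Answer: Mul(Rational(1, 7194), Pow(829988088798, Rational(1, 2))) ≈ 126.64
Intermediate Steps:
Function('T')(n) = Add(Pow(n, -1), Pow(n, 2), Mul(177, n))
Pow(Add(Function('T')(66), Function('z')(U)), Rational(1, 2)) = Pow(Add(Mul(Pow(66, -1), Add(1, Mul(Pow(66, 2), Add(177, 66)))), Mul(-158, Pow(218, -1))), Rational(1, 2)) = Pow(Add(Mul(Rational(1, 66), Add(1, Mul(4356, 243))), Mul(-158, Rational(1, 218))), Rational(1, 2)) = Pow(Add(Mul(Rational(1, 66), Add(1, 1058508)), Rational(-79, 109)), Rational(1, 2)) = Pow(Add(Mul(Rational(1, 66), 1058509), Rational(-79, 109)), Rational(1, 2)) = Pow(Add(Rational(1058509, 66), Rational(-79, 109)), Rational(1, 2)) = Pow(Rational(115372267, 7194), Rational(1, 2)) = Mul(Rational(1, 7194), Pow(829988088798, Rational(1, 2)))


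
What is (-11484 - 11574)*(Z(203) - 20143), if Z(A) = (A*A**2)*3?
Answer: -578205590004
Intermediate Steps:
Z(A) = 3*A**3 (Z(A) = A**3*3 = 3*A**3)
(-11484 - 11574)*(Z(203) - 20143) = (-11484 - 11574)*(3*203**3 - 20143) = -23058*(3*8365427 - 20143) = -23058*(25096281 - 20143) = -23058*25076138 = -578205590004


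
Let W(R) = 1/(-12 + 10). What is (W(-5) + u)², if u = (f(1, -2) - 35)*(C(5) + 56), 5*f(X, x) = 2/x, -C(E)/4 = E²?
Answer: 239723289/100 ≈ 2.3972e+6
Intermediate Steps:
C(E) = -4*E²
f(X, x) = 2/(5*x) (f(X, x) = (2/x)/5 = 2/(5*x))
u = 7744/5 (u = ((⅖)/(-2) - 35)*(-4*5² + 56) = ((⅖)*(-½) - 35)*(-4*25 + 56) = (-⅕ - 35)*(-100 + 56) = -176/5*(-44) = 7744/5 ≈ 1548.8)
W(R) = -½ (W(R) = 1/(-2) = -½)
(W(-5) + u)² = (-½ + 7744/5)² = (15483/10)² = 239723289/100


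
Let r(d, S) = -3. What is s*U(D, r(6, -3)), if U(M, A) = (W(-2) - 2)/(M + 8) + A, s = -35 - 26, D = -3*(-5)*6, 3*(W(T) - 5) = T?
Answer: 7625/42 ≈ 181.55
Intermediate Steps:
W(T) = 5 + T/3
D = 90 (D = 15*6 = 90)
s = -61
U(M, A) = A + 7/(3*(8 + M)) (U(M, A) = ((5 + (⅓)*(-2)) - 2)/(M + 8) + A = ((5 - ⅔) - 2)/(8 + M) + A = (13/3 - 2)/(8 + M) + A = 7/(3*(8 + M)) + A = A + 7/(3*(8 + M)))
s*U(D, r(6, -3)) = -61*(7/3 + 8*(-3) - 3*90)/(8 + 90) = -61*(7/3 - 24 - 270)/98 = -61*(-875)/(98*3) = -61*(-125/42) = 7625/42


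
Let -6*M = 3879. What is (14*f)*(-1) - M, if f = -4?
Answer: 1405/2 ≈ 702.50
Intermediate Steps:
M = -1293/2 (M = -1/6*3879 = -1293/2 ≈ -646.50)
(14*f)*(-1) - M = (14*(-4))*(-1) - 1*(-1293/2) = -56*(-1) + 1293/2 = 56 + 1293/2 = 1405/2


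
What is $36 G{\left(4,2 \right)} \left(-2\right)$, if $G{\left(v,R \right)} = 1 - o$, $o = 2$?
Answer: $72$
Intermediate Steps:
$G{\left(v,R \right)} = -1$ ($G{\left(v,R \right)} = 1 - 2 = -1$)
$36 G{\left(4,2 \right)} \left(-2\right) = 36 \left(-1\right) \left(-2\right) = \left(-36\right) \left(-2\right) = 72$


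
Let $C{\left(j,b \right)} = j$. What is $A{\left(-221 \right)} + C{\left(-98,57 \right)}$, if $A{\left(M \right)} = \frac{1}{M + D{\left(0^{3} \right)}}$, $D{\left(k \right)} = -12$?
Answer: $- \frac{22835}{233} \approx -98.004$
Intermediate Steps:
$A{\left(M \right)} = \frac{1}{-12 + M}$ ($A{\left(M \right)} = \frac{1}{M - 12} = \frac{1}{-12 + M}$)
$A{\left(-221 \right)} + C{\left(-98,57 \right)} = \frac{1}{-12 - 221} - 98 = \frac{1}{-233} - 98 = - \frac{1}{233} - 98 = - \frac{22835}{233}$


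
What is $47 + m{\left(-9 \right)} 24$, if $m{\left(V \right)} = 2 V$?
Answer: $-385$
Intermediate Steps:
$47 + m{\left(-9 \right)} 24 = 47 + 2 \left(-9\right) 24 = 47 - 432 = -385$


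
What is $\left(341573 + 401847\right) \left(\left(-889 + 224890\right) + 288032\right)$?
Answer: $380655572860$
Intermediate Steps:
$\left(341573 + 401847\right) \left(\left(-889 + 224890\right) + 288032\right) = 743420 \left(224001 + 288032\right) = 743420 \cdot 512033 = 380655572860$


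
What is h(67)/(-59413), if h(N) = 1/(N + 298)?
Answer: -1/21685745 ≈ -4.6113e-8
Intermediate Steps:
h(N) = 1/(298 + N)
h(67)/(-59413) = 1/((298 + 67)*(-59413)) = -1/59413/365 = (1/365)*(-1/59413) = -1/21685745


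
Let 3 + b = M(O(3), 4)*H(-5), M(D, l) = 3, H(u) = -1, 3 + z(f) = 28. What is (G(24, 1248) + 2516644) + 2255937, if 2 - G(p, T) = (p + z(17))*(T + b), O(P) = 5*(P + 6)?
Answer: 4711725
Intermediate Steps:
z(f) = 25 (z(f) = -3 + 28 = 25)
O(P) = 30 + 5*P (O(P) = 5*(6 + P) = 30 + 5*P)
b = -6 (b = -3 + 3*(-1) = -3 - 3 = -6)
G(p, T) = 2 - (-6 + T)*(25 + p) (G(p, T) = 2 - (p + 25)*(T - 6) = 2 - (25 + p)*(-6 + T) = 2 - (-6 + T)*(25 + p))
(G(24, 1248) + 2516644) + 2255937 = ((152 - 25*1248 + 6*24 - 1*1248*24) + 2516644) + 2255937 = ((152 - 31200 + 144 - 29952) + 2516644) + 2255937 = (-60856 + 2516644) + 2255937 = 2455788 + 2255937 = 4711725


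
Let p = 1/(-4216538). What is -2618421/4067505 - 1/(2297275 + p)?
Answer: -38255620071637213/59426967893777115 ≈ -0.64374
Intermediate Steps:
p = -1/4216538 ≈ -2.3716e-7
-2618421/4067505 - 1/(2297275 + p) = -2618421/4067505 - 1/(2297275 - 1/4216538) = -2618421*1/4067505 - 1/9686547333949/4216538 = -67139/104295 - 1*4216538/9686547333949 = -67139/104295 - 4216538/9686547333949 = -38255620071637213/59426967893777115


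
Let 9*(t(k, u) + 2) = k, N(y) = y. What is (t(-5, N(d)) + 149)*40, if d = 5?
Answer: 52720/9 ≈ 5857.8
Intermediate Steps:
t(k, u) = -2 + k/9
(t(-5, N(d)) + 149)*40 = ((-2 + (⅑)*(-5)) + 149)*40 = ((-2 - 5/9) + 149)*40 = (-23/9 + 149)*40 = (1318/9)*40 = 52720/9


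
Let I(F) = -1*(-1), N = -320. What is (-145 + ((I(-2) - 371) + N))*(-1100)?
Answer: 918500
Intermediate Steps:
I(F) = 1
(-145 + ((I(-2) - 371) + N))*(-1100) = (-145 + ((1 - 371) - 320))*(-1100) = (-145 + (-370 - 320))*(-1100) = (-145 - 690)*(-1100) = -835*(-1100) = 918500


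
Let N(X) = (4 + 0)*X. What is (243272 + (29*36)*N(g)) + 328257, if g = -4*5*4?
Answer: 237449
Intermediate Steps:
g = -80 (g = -20*4 = -80)
N(X) = 4*X
(243272 + (29*36)*N(g)) + 328257 = (243272 + (29*36)*(4*(-80))) + 328257 = (243272 + 1044*(-320)) + 328257 = (243272 - 334080) + 328257 = -90808 + 328257 = 237449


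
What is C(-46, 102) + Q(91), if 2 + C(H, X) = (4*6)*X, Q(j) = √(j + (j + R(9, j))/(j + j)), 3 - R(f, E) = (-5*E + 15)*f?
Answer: 2446 + 2*√234507/91 ≈ 2456.6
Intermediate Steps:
R(f, E) = 3 - f*(15 - 5*E) (R(f, E) = 3 - (-5*E + 15)*f = 3 - (15 - 5*E)*f = 3 - f*(15 - 5*E))
Q(j) = √(j + (-132 + 46*j)/(2*j)) (Q(j) = √(j + (j + (3 - 15*9 + 5*j*9))/(j + j)) = √(j + (j + (3 - 135 + 45*j))/((2*j))) = √(j + (j + (-132 + 45*j))*(1/(2*j))) = √(j + (-132 + 46*j)*(1/(2*j))) = √(j + (-132 + 46*j)/(2*j)))
C(H, X) = -2 + 24*X (C(H, X) = -2 + (4*6)*X = -2 + 24*X)
C(-46, 102) + Q(91) = (-2 + 24*102) + √(23 + 91 - 66/91) = (-2 + 2448) + √(23 + 91 - 66*1/91) = 2446 + √(23 + 91 - 66/91) = 2446 + √(10308/91) = 2446 + 2*√234507/91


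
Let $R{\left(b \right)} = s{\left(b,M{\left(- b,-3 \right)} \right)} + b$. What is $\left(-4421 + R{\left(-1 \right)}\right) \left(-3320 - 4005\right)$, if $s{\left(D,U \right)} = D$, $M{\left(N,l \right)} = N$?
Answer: $32398475$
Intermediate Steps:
$R{\left(b \right)} = 2 b$ ($R{\left(b \right)} = b + b = 2 b$)
$\left(-4421 + R{\left(-1 \right)}\right) \left(-3320 - 4005\right) = \left(-4421 + 2 \left(-1\right)\right) \left(-3320 - 4005\right) = \left(-4421 - 2\right) \left(-7325\right) = \left(-4423\right) \left(-7325\right) = 32398475$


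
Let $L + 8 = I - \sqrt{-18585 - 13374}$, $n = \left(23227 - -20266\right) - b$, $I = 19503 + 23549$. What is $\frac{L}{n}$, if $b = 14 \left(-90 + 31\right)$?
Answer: $\frac{844}{869} - \frac{i \sqrt{3551}}{14773} \approx 0.97123 - 0.0040337 i$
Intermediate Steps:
$b = -826$ ($b = 14 \left(-59\right) = -826$)
$I = 43052$
$n = 44319$ ($n = \left(23227 - -20266\right) - -826 = \left(23227 + 20266\right) + 826 = 43493 + 826 = 44319$)
$L = 43044 - 3 i \sqrt{3551}$ ($L = -8 + \left(43052 - \sqrt{-18585 - 13374}\right) = -8 + \left(43052 - \sqrt{-31959}\right) = -8 + \left(43052 - 3 i \sqrt{3551}\right) = 43044 - 3 i \sqrt{3551} \approx 43044.0 - 178.77 i$)
$\frac{L}{n} = \frac{43044 - 3 i \sqrt{3551}}{44319} = \left(43044 - 3 i \sqrt{3551}\right) \frac{1}{44319} = \frac{844}{869} - \frac{i \sqrt{3551}}{14773}$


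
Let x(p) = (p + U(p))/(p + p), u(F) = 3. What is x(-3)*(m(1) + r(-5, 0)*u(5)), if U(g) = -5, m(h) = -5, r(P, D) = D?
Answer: -20/3 ≈ -6.6667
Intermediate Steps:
x(p) = (-5 + p)/(2*p) (x(p) = (p - 5)/(p + p) = (-5 + p)/((2*p)) = (-5 + p)*(1/(2*p)) = (-5 + p)/(2*p))
x(-3)*(m(1) + r(-5, 0)*u(5)) = ((½)*(-5 - 3)/(-3))*(-5 + 0*3) = ((½)*(-⅓)*(-8))*(-5 + 0) = (4/3)*(-5) = -20/3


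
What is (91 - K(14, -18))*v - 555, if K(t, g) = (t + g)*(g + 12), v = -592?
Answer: -40219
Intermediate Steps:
K(t, g) = (12 + g)*(g + t) (K(t, g) = (g + t)*(12 + g) = (12 + g)*(g + t))
(91 - K(14, -18))*v - 555 = (91 - ((-18)**2 + 12*(-18) + 12*14 - 18*14))*(-592) - 555 = (91 - (324 - 216 + 168 - 252))*(-592) - 555 = (91 - 1*24)*(-592) - 555 = (91 - 24)*(-592) - 555 = 67*(-592) - 555 = -39664 - 555 = -40219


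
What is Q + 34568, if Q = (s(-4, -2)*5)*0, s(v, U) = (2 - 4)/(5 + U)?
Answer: 34568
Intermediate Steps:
s(v, U) = -2/(5 + U)
Q = 0 (Q = (-2/(5 - 2)*5)*0 = (-2/3*5)*0 = (-2*⅓*5)*0 = -⅔*5*0 = -10/3*0 = 0)
Q + 34568 = 0 + 34568 = 34568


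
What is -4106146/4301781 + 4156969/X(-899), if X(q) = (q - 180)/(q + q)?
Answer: 2922954300015008/421965609 ≈ 6.9270e+6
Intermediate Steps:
X(q) = (-180 + q)/(2*q) (X(q) = (-180 + q)/((2*q)) = (-180 + q)*(1/(2*q)) = (-180 + q)/(2*q))
-4106146/4301781 + 4156969/X(-899) = -4106146/4301781 + 4156969/(((½)*(-180 - 899)/(-899))) = -4106146*1/4301781 + 4156969/(((½)*(-1/899)*(-1079))) = -373286/391071 + 4156969/(1079/1798) = -373286/391071 + 4156969*(1798/1079) = -373286/391071 + 7474230262/1079 = 2922954300015008/421965609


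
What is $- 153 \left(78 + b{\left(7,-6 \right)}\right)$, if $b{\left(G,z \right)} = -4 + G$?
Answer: $-12393$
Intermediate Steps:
$- 153 \left(78 + b{\left(7,-6 \right)}\right) = - 153 \left(78 + \left(-4 + 7\right)\right) = - 153 \left(78 + 3\right) = \left(-153\right) 81 = -12393$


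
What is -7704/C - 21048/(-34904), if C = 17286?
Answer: 1977819/12569803 ≈ 0.15735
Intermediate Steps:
-7704/C - 21048/(-34904) = -7704/17286 - 21048/(-34904) = -7704*1/17286 - 21048*(-1/34904) = -1284/2881 + 2631/4363 = 1977819/12569803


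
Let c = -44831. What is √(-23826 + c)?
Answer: I*√68657 ≈ 262.02*I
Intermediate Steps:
√(-23826 + c) = √(-23826 - 44831) = √(-68657) = I*√68657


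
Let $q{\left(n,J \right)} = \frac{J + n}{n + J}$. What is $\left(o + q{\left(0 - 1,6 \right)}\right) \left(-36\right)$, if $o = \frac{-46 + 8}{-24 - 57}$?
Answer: $- \frac{476}{9} \approx -52.889$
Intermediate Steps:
$q{\left(n,J \right)} = 1$ ($q{\left(n,J \right)} = \frac{J + n}{J + n} = 1$)
$o = \frac{38}{81}$ ($o = - \frac{38}{-81} = \left(-38\right) \left(- \frac{1}{81}\right) = \frac{38}{81} \approx 0.46914$)
$\left(o + q{\left(0 - 1,6 \right)}\right) \left(-36\right) = \left(\frac{38}{81} + 1\right) \left(-36\right) = \frac{119}{81} \left(-36\right) = - \frac{476}{9}$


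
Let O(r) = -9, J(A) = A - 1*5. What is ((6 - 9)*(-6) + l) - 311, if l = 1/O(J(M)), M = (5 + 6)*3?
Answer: -2638/9 ≈ -293.11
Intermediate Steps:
M = 33 (M = 11*3 = 33)
J(A) = -5 + A (J(A) = A - 5 = -5 + A)
l = -⅑ (l = 1/(-9) = -⅑ ≈ -0.11111)
((6 - 9)*(-6) + l) - 311 = ((6 - 9)*(-6) - ⅑) - 311 = (-3*(-6) - ⅑) - 311 = (18 - ⅑) - 311 = 161/9 - 311 = -2638/9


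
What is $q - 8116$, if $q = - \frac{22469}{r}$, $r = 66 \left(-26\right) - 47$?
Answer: $- \frac{14286039}{1763} \approx -8103.3$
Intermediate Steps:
$r = -1763$ ($r = -1716 - 47 = -1763$)
$q = \frac{22469}{1763}$ ($q = - \frac{22469}{-1763} = \left(-22469\right) \left(- \frac{1}{1763}\right) = \frac{22469}{1763} \approx 12.745$)
$q - 8116 = \frac{22469}{1763} - 8116 = - \frac{14286039}{1763}$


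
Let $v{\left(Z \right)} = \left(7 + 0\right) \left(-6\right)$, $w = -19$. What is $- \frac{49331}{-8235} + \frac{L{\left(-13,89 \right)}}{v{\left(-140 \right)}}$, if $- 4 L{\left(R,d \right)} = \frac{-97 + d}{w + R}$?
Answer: $\frac{11052889}{1844640} \approx 5.9919$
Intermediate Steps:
$L{\left(R,d \right)} = - \frac{-97 + d}{4 \left(-19 + R\right)}$ ($L{\left(R,d \right)} = - \frac{\left(-97 + d\right) \frac{1}{-19 + R}}{4} = - \frac{\frac{1}{-19 + R} \left(-97 + d\right)}{4} = - \frac{-97 + d}{4 \left(-19 + R\right)}$)
$v{\left(Z \right)} = -42$ ($v{\left(Z \right)} = 7 \left(-6\right) = -42$)
$- \frac{49331}{-8235} + \frac{L{\left(-13,89 \right)}}{v{\left(-140 \right)}} = - \frac{49331}{-8235} + \frac{\frac{1}{4} \frac{1}{-19 - 13} \left(97 - 89\right)}{-42} = \left(-49331\right) \left(- \frac{1}{8235}\right) + \frac{97 - 89}{4 \left(-32\right)} \left(- \frac{1}{42}\right) = \frac{49331}{8235} + \frac{1}{4} \left(- \frac{1}{32}\right) 8 \left(- \frac{1}{42}\right) = \frac{49331}{8235} - - \frac{1}{672} = \frac{49331}{8235} + \frac{1}{672} = \frac{11052889}{1844640}$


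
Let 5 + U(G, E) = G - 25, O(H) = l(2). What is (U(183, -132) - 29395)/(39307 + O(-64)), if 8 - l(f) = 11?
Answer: -14621/19652 ≈ -0.74400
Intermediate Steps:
l(f) = -3 (l(f) = 8 - 1*11 = 8 - 11 = -3)
O(H) = -3
U(G, E) = -30 + G (U(G, E) = -5 + (G - 25) = -5 + (-25 + G) = -30 + G)
(U(183, -132) - 29395)/(39307 + O(-64)) = ((-30 + 183) - 29395)/(39307 - 3) = (153 - 29395)/39304 = -29242*1/39304 = -14621/19652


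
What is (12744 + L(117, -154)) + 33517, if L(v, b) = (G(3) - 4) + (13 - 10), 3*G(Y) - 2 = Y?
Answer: 138785/3 ≈ 46262.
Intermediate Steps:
G(Y) = ⅔ + Y/3
L(v, b) = ⅔ (L(v, b) = ((⅔ + (⅓)*3) - 4) + (13 - 10) = ((⅔ + 1) - 4) + 3 = (5/3 - 4) + 3 = -7/3 + 3 = ⅔)
(12744 + L(117, -154)) + 33517 = (12744 + ⅔) + 33517 = 38234/3 + 33517 = 138785/3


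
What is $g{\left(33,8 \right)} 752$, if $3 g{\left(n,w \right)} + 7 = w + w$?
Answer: $2256$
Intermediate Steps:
$g{\left(n,w \right)} = - \frac{7}{3} + \frac{2 w}{3}$ ($g{\left(n,w \right)} = - \frac{7}{3} + \frac{w + w}{3} = - \frac{7}{3} + \frac{2 w}{3}$)
$g{\left(33,8 \right)} 752 = \left(- \frac{7}{3} + \frac{2}{3} \cdot 8\right) 752 = \left(- \frac{7}{3} + \frac{16}{3}\right) 752 = 3 \cdot 752 = 2256$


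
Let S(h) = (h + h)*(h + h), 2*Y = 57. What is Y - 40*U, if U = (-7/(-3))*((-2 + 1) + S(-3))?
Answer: -19429/6 ≈ -3238.2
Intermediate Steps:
Y = 57/2 (Y = (½)*57 = 57/2 ≈ 28.500)
S(h) = 4*h² (S(h) = (2*h)*(2*h) = 4*h²)
U = 245/3 (U = (-7/(-3))*((-2 + 1) + 4*(-3)²) = (-7*(-⅓))*(-1 + 4*9) = 7*(-1 + 36)/3 = (7/3)*35 = 245/3 ≈ 81.667)
Y - 40*U = 57/2 - 40*245/3 = 57/2 - 9800/3 = -19429/6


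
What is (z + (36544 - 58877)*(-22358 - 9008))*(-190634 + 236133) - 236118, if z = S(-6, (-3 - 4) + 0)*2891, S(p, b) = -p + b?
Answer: 31871775678395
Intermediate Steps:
S(p, b) = b - p
z = -2891 (z = (((-3 - 4) + 0) - 1*(-6))*2891 = ((-7 + 0) + 6)*2891 = (-7 + 6)*2891 = -1*2891 = -2891)
(z + (36544 - 58877)*(-22358 - 9008))*(-190634 + 236133) - 236118 = (-2891 + (36544 - 58877)*(-22358 - 9008))*(-190634 + 236133) - 236118 = (-2891 - 22333*(-31366))*45499 - 236118 = (-2891 + 700496878)*45499 - 236118 = 700493987*45499 - 236118 = 31871775914513 - 236118 = 31871775678395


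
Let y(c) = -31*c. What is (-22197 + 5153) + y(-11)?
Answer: -16703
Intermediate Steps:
(-22197 + 5153) + y(-11) = (-22197 + 5153) - 31*(-11) = -17044 + 341 = -16703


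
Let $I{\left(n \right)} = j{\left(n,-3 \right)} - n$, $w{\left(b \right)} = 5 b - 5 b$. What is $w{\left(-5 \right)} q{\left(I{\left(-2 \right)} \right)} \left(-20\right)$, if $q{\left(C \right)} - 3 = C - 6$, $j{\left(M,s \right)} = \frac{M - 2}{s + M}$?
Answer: $0$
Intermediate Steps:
$j{\left(M,s \right)} = \frac{-2 + M}{M + s}$
$w{\left(b \right)} = 0$
$I{\left(n \right)} = - n + \frac{-2 + n}{-3 + n}$ ($I{\left(n \right)} = \frac{-2 + n}{n - 3} - n = \frac{-2 + n}{-3 + n} - n = - n + \frac{-2 + n}{-3 + n}$)
$q{\left(C \right)} = -3 + C$ ($q{\left(C \right)} = 3 + \left(C - 6\right) = 3 + \left(-6 + C\right) = -3 + C$)
$w{\left(-5 \right)} q{\left(I{\left(-2 \right)} \right)} \left(-20\right) = 0 \left(-3 + \frac{-2 - 2 - - 2 \left(-3 - 2\right)}{-3 - 2}\right) \left(-20\right) = 0 \left(-3 + \frac{-2 - 2 - \left(-2\right) \left(-5\right)}{-5}\right) \left(-20\right) = 0 \left(-3 - \frac{-2 - 2 - 10}{5}\right) \left(-20\right) = 0 \left(-3 - - \frac{14}{5}\right) \left(-20\right) = 0 \left(-3 + \frac{14}{5}\right) \left(-20\right) = 0 \left(- \frac{1}{5}\right) \left(-20\right) = 0 \left(-20\right) = 0$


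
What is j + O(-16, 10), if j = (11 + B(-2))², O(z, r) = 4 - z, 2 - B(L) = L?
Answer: 245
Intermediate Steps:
B(L) = 2 - L
j = 225 (j = (11 + (2 - 1*(-2)))² = (11 + (2 + 2))² = (11 + 4)² = 15² = 225)
j + O(-16, 10) = 225 + (4 - 1*(-16)) = 225 + (4 + 16) = 225 + 20 = 245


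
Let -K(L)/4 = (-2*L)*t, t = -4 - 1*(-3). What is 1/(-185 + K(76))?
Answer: -1/793 ≈ -0.0012610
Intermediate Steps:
t = -1 (t = -4 + 3 = -1)
K(L) = -8*L (K(L) = -4*(-2*L)*(-1) = -8*L)
1/(-185 + K(76)) = 1/(-185 - 8*76) = 1/(-185 - 608) = 1/(-793) = -1/793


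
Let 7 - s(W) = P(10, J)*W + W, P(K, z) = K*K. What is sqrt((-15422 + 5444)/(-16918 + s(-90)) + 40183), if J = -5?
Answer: sqrt(273110381049)/2607 ≈ 200.46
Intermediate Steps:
P(K, z) = K**2
s(W) = 7 - 101*W (s(W) = 7 - (10**2*W + W) = 7 - (100*W + W) = 7 - 101*W)
sqrt((-15422 + 5444)/(-16918 + s(-90)) + 40183) = sqrt((-15422 + 5444)/(-16918 + (7 - 101*(-90))) + 40183) = sqrt(-9978/(-16918 + (7 + 9090)) + 40183) = sqrt(-9978/(-16918 + 9097) + 40183) = sqrt(-9978/(-7821) + 40183) = sqrt(-9978*(-1/7821) + 40183) = sqrt(3326/2607 + 40183) = sqrt(104760407/2607) = sqrt(273110381049)/2607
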